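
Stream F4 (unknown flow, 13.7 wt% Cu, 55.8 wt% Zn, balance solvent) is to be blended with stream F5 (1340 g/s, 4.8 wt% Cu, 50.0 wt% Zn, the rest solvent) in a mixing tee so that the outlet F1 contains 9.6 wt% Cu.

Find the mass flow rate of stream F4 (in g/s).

Let F4 be the unknown flow. Total out = 1340 + F4.
Cu balance: 64.32 + 0.137·F4 = 0.096·(1340 + F4)
(0.137 − 0.096)·F4 = 0.096×1340 − 64.32 = 64.32
F4 = 64.32 / 0.041 = 1568.8 g/s

1569 g/s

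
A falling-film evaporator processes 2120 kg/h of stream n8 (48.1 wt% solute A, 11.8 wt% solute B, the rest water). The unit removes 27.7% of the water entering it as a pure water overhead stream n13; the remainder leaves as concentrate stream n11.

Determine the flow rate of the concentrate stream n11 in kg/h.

1885 kg/h

water entering = 2120×0.401 = 850.12 kg/h; overhead removed = 0.277×850.12 = 235.48 kg/h.
Concentrate = 2120 − 235.48 = 1884.5 kg/h.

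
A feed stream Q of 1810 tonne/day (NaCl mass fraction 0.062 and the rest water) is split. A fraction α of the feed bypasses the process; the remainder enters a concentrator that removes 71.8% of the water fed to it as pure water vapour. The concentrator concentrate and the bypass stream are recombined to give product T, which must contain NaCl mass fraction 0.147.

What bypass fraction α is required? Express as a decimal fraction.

All 1810×0.062 = 112.22 tonne/day of NaCl reaches T, so T = 112.22/0.147 = 763.4 tonne/day and vapour = 1046.6 tonne/day.
The evaporator receives (1−α)·1810 of feed at 0.938 water and removes 0.718 of that water:
0.718×0.938×(1−α)×1810 = 1046.6
(1−α) = 1046.6/1219 = 0.8586;  α = 0.1414.

0.141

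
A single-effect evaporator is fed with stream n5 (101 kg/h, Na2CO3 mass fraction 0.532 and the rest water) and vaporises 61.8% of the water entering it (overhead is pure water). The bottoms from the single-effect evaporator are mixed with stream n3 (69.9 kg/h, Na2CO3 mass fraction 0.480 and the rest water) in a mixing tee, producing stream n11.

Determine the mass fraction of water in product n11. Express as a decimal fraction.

0.384

Vapour removed = 0.618×0.468×101 = 29.212 kg/h; concentrate = 71.788 kg/h.
water reaching the mixer = 18.056 (from concentrate) + 69.9×0.520 = 54.404 kg/h.
Product flow = 71.788 + 69.9 = 141.69 kg/h; water fraction = 0.384.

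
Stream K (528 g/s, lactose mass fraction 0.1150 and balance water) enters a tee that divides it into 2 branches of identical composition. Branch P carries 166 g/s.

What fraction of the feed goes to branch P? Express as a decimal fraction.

Fraction to P = 166/528 = 0.3144.

0.314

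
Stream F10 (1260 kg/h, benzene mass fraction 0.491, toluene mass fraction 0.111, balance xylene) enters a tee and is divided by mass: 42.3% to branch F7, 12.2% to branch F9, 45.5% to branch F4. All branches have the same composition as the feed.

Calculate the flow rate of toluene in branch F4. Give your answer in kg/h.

63.64 kg/h

Branch F4 total = 0.455×1260 = 573.3 kg/h.
toluene in F4 = 0.111×573.3 = 63.636 kg/h.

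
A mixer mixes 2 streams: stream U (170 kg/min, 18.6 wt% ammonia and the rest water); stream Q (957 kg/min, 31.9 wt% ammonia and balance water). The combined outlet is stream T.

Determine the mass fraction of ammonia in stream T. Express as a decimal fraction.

Total flow out = 170 + 957 = 1127 kg/min.
ammonia in = 170×0.186 + 957×0.319 = 336.9 kg/min.
ammonia mass fraction in T = 336.9/1127 = 0.299.

0.299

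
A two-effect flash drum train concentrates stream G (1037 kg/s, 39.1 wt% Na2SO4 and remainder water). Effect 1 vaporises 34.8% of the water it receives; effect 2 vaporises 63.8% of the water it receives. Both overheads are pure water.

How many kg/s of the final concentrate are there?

554.5 kg/s

water in feed = 1037×0.609 = 631.53 kg/s.
After stage 1: water left = (1−0.348)×631.53 = 411.76; stream total = 817.23 kg/s.
After stage 2: water left = (1−0.638)×411.76 = 149.06; final concentrate = 554.52 kg/s.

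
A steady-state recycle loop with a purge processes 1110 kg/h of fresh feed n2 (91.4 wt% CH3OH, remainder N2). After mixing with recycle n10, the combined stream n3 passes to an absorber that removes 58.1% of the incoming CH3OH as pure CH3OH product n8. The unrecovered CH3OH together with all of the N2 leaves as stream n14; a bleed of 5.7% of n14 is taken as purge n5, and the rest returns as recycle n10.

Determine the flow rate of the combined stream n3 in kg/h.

3352 kg/h

N2 enters only via n2 and leaves only via the purge: 1110×0.086 = 0.057×(N2 in n14), and the absorber passes all N2, so N2 in n3 = N2 in n14 = 1674.7 kg/h.
CH3OH in n3: m_A = 1110×0.914 + (1−0.057)·(1−0.581)·m_A, so m_A = 1014.5/0.6049 = 1677.2 kg/h.
n3 = 1677.2 + 1674.7 = 3352 kg/h.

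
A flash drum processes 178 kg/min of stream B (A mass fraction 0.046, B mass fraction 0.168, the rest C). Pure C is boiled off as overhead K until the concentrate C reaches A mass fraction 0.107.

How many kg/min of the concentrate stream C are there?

76.52 kg/min

A is conserved: 178×0.046 = 8.188 kg/min all reports to the concentrate.
Concentrate = 8.188/(target fraction) = 76.523 kg/min.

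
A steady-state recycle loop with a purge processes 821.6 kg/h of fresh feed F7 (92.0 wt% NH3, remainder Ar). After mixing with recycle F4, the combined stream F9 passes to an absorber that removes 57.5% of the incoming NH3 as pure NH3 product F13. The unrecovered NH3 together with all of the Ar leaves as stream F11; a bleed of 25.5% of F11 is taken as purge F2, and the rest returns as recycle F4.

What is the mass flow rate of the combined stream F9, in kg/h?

Ar enters only via F7 and leaves only via the purge: 821.6×0.080 = 0.255×(Ar in F11), and the absorber passes all Ar, so Ar in F9 = Ar in F11 = 257.76 kg/h.
NH3 in F9: m_A = 821.6×0.920 + (1−0.255)·(1−0.575)·m_A, so m_A = 755.87/0.6834 = 1106.1 kg/h.
F9 = 1106.1 + 257.76 = 1363.8 kg/h.

1364 kg/h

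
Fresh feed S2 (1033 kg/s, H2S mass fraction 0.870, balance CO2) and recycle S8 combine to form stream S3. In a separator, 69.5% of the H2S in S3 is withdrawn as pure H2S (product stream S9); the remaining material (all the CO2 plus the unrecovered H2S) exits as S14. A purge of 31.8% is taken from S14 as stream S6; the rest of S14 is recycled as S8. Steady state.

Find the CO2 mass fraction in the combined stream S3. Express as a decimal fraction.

0.271

CO2 enters only via S2 and leaves only via the purge: 1033×0.130 = 0.318×(CO2 in S14), and the separator passes all CO2, so CO2 in S3 = CO2 in S14 = 422.3 kg/s.
H2S in S3: m_A = 1033×0.870 + (1−0.318)·(1−0.695)·m_A, so m_A = 898.71/0.7920 = 1134.7 kg/s.
S3 = 1134.7 + 422.3 = 1557 kg/s.
CO2 fraction in S3 = 422.3/1557 = 0.271.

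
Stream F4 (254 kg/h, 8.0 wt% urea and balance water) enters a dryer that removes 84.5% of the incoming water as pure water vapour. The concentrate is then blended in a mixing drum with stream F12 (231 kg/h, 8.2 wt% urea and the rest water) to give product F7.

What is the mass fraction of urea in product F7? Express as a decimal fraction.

0.1365

Vapour removed = 0.845×0.920×254 = 197.46 kg/h; concentrate = 56.54 kg/h.
urea reaching the mixer = 20.32 (from concentrate) + 231×0.082 = 39.262 kg/h.
Product flow = 56.54 + 231 = 287.54 kg/h; urea fraction = 0.1365.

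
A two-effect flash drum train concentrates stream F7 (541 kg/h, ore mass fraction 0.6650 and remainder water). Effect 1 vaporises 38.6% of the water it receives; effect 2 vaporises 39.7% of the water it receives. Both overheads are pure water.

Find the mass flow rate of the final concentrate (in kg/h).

426.9 kg/h

water in feed = 541×0.335 = 181.24 kg/h.
After stage 1: water left = (1−0.386)×181.24 = 111.28; stream total = 471.04 kg/h.
After stage 2: water left = (1−0.397)×111.28 = 67.101; final concentrate = 426.87 kg/h.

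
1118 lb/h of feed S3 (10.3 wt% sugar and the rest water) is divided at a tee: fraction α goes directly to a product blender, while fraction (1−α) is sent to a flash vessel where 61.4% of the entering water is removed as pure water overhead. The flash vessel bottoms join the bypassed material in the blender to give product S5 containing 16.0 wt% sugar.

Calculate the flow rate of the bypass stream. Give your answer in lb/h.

All 1118×0.103 = 115.15 lb/h of sugar reaches S5, so S5 = 115.15/0.160 = 719.71 lb/h and vapour = 398.29 lb/h.
The evaporator receives (1−α)·1118 of feed at 0.897 water and removes 0.614 of that water:
0.614×0.897×(1−α)×1118 = 398.29
(1−α) = 398.29/615.75 = 0.6468;  α = 0.3532.
Bypass flow = 0.3532×1118 = 394.84 lb/h.

394.8 lb/h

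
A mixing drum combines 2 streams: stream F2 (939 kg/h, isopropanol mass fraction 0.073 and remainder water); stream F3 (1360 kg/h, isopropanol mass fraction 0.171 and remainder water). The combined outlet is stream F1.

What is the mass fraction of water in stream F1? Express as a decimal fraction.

Total flow out = 939 + 1360 = 2299 kg/h.
water in = 939×0.927 + 1360×0.829 = 1997.9 kg/h.
water mass fraction in F1 = 1997.9/2299 = 0.869.

0.869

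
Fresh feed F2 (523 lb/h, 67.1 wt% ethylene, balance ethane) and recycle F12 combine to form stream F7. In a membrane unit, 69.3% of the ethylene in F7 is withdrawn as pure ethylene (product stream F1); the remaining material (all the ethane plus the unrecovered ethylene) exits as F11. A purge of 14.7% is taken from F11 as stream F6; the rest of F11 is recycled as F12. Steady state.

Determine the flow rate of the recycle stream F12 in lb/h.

ethane enters only via F2 and leaves only via the purge: 523×0.329 = 0.147×(ethane in F11), and the membrane unit passes all ethane, so ethane in F7 = ethane in F11 = 1170.5 lb/h.
ethylene in F7: m_A = 523×0.671 + (1−0.147)·(1−0.693)·m_A, so m_A = 350.93/0.7381 = 475.44 lb/h.
F11 = (1−0.693)×475.44 + 1170.5 = 1316.5 lb/h.
Recycle F12 = (1−0.147)×1316.5 = 1123 lb/h.

1123 lb/h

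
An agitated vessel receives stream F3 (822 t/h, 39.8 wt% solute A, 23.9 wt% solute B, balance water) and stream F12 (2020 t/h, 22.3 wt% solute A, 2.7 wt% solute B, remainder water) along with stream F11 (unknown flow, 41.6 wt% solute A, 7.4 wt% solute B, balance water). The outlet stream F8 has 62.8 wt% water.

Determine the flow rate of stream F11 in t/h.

242.5 t/h

Let F11 be the unknown flow. Total out = 2842 + F11.
water balance: 1813.4 + 0.510·F11 = 0.628·(2842 + F11)
(0.510 − 0.628)·F11 = 0.628×2842 − 1813.4 = -28.61
F11 = -28.61 / -0.118 = 242.46 t/h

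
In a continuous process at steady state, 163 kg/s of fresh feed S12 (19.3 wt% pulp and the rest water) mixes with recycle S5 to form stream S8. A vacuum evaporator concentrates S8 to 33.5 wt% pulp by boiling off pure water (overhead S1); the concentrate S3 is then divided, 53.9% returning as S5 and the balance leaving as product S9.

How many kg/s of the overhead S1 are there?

Overall pulp balance (none leaves overhead): pulp in fresh feed = pulp in product, i.e. 163×0.193 = (1−0.539)·S3·0.335.
S3 = 31.459/(0.335×0.461) = 203.7 kg/s.
Recycle S5 = 0.539×203.7 = 109.8 kg/s.
Combined feed S8 = 163 + 109.8 = 272.8 kg/s.
Overhead S1 = S8 − S3 = 272.8 − 203.7 = 69.093 kg/s.

69.09 kg/s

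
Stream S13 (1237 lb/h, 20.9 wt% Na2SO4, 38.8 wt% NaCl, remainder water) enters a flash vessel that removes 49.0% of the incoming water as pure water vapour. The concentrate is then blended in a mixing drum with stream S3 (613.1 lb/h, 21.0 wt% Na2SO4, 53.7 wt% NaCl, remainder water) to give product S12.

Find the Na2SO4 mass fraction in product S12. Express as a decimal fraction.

Vapour removed = 0.490×0.403×1237 = 244.27 lb/h; concentrate = 992.73 lb/h.
Na2SO4 reaching the mixer = 258.53 (from concentrate) + 613.1×0.210 = 387.28 lb/h.
Product flow = 992.73 + 613.1 = 1605.8 lb/h; Na2SO4 fraction = 0.241.

0.241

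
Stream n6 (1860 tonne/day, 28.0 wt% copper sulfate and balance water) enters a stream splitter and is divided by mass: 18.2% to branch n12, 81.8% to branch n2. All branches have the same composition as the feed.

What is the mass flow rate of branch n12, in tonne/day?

338.5 tonne/day

Branch n12 flow = 0.182×1860 = 338.52 tonne/day.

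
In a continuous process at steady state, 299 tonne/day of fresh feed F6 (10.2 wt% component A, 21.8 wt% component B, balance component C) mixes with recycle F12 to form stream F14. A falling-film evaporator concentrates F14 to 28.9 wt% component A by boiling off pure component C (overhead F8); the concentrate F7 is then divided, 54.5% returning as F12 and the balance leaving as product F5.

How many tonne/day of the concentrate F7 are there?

231.9 tonne/day

Overall component A balance (none leaves overhead): component A in fresh feed = component A in product, i.e. 299×0.102 = (1−0.545)·F7·0.289.
F7 = 30.498/(0.289×0.455) = 231.93 tonne/day.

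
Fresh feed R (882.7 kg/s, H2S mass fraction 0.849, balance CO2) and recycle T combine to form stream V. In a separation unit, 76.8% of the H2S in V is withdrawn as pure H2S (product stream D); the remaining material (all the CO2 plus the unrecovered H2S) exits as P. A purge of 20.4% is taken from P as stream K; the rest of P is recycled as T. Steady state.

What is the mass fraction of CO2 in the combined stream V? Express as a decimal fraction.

0.415

CO2 enters only via R and leaves only via the purge: 882.7×0.151 = 0.204×(CO2 in P), and the separation unit passes all CO2, so CO2 in V = CO2 in P = 653.37 kg/s.
H2S in V: m_A = 882.7×0.849 + (1−0.204)·(1−0.768)·m_A, so m_A = 749.41/0.8153 = 919.15 kg/s.
V = 919.15 + 653.37 = 1572.5 kg/s.
CO2 fraction in V = 653.37/1572.5 = 0.415.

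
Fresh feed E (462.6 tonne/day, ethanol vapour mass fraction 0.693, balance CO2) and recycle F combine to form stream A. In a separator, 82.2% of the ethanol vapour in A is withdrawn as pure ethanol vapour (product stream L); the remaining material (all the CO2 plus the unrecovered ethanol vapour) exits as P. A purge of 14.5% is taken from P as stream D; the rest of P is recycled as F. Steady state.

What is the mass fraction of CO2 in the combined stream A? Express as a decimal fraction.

CO2 enters only via E and leaves only via the purge: 462.6×0.307 = 0.145×(CO2 in P), and the separator passes all CO2, so CO2 in A = CO2 in P = 979.44 tonne/day.
ethanol vapour in A: m_A = 462.6×0.693 + (1−0.145)·(1−0.822)·m_A, so m_A = 320.58/0.8478 = 378.13 tonne/day.
A = 378.13 + 979.44 = 1357.6 tonne/day.
CO2 fraction in A = 979.44/1357.6 = 0.721.

0.721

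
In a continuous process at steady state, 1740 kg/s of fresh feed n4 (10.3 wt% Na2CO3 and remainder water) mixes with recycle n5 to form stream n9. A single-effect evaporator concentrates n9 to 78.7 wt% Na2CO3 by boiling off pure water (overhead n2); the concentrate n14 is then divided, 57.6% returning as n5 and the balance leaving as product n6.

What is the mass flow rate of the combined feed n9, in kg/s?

Overall Na2CO3 balance (none leaves overhead): Na2CO3 in fresh feed = Na2CO3 in product, i.e. 1740×0.103 = (1−0.576)·n14·0.787.
n14 = 179.22/(0.787×0.424) = 537.09 kg/s.
Recycle n5 = 0.576×537.09 = 309.36 kg/s.
Combined feed n9 = 1740 + 309.36 = 2049.4 kg/s.

2049 kg/s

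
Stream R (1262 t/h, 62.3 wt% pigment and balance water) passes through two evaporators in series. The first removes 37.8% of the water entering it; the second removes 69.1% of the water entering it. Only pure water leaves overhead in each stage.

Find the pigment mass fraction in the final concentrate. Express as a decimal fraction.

0.896

water in feed = 1262×0.377 = 475.77 t/h.
After stage 1: water left = (1−0.378)×475.77 = 295.93; stream total = 1082.2 t/h.
After stage 2: water left = (1−0.691)×295.93 = 91.443; final concentrate = 877.67 t/h.
pigment fraction = 786.23/877.67 = 0.896.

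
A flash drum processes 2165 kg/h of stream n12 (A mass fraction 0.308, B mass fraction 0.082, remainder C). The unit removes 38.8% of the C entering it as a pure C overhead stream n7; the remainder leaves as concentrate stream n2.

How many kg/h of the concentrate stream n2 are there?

C entering = 2165×0.610 = 1320.6 kg/h; overhead removed = 0.388×1320.6 = 512.41 kg/h.
Concentrate = 2165 − 512.41 = 1652.6 kg/h.

1653 kg/h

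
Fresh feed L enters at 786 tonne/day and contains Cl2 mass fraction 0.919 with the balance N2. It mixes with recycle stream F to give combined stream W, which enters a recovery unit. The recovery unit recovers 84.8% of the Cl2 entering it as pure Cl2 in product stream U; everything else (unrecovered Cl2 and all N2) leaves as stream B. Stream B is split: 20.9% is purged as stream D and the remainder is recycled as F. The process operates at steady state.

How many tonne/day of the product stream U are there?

Cl2 in W: m_A = 786×0.919 + (1−0.209)·(1−0.848)·m_A, so m_A = 722.33/0.8798 = 821.05 tonne/day.
Product U = 0.848×821.05 = 696.25 tonne/day.

696.3 tonne/day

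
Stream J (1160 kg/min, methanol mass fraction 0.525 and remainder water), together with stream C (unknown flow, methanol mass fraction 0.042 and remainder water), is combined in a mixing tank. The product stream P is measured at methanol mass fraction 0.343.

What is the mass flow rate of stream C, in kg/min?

Let C be the unknown flow. Total out = 1160 + C.
methanol balance: 609 + 0.042·C = 0.343·(1160 + C)
(0.042 − 0.343)·C = 0.343×1160 − 609 = -211.12
C = -211.12 / -0.301 = 701.4 kg/min

701.4 kg/min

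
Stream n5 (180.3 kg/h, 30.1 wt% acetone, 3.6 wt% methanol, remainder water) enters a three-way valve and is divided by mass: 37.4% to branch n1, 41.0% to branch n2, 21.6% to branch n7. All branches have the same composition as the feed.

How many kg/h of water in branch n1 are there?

44.71 kg/h

Branch n1 total = 0.374×180.3 = 67.432 kg/h.
water in n1 = 0.663×67.432 = 44.708 kg/h.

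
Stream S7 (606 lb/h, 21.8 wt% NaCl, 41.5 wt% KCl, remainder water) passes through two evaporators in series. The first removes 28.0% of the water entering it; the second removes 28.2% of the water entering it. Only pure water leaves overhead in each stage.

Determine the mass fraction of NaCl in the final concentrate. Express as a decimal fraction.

0.265

water in feed = 606×0.367 = 222.4 lb/h.
After stage 1: water left = (1−0.280)×222.4 = 160.13; stream total = 543.73 lb/h.
After stage 2: water left = (1−0.282)×160.13 = 114.97; final concentrate = 498.57 lb/h.
NaCl fraction = 132.11/498.57 = 0.265.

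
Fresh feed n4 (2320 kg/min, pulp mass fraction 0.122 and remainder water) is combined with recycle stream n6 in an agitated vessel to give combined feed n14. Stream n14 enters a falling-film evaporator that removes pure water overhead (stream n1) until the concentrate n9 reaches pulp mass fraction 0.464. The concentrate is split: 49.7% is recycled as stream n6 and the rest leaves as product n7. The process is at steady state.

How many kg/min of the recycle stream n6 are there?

602.7 kg/min

Overall pulp balance (none leaves overhead): pulp in fresh feed = pulp in product, i.e. 2320×0.122 = (1−0.497)·n9·0.464.
n9 = 283.04/(0.464×0.503) = 1212.7 kg/min.
Recycle n6 = 0.497×1212.7 = 602.72 kg/min.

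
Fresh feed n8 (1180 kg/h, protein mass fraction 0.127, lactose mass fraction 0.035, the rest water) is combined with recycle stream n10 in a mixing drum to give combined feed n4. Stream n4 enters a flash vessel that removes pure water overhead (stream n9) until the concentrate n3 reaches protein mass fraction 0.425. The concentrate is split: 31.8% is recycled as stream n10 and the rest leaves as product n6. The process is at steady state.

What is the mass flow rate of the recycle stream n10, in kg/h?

164.4 kg/h

Overall protein balance (none leaves overhead): protein in fresh feed = protein in product, i.e. 1180×0.127 = (1−0.318)·n3·0.425.
n3 = 149.86/(0.425×0.682) = 517.03 kg/h.
Recycle n10 = 0.318×517.03 = 164.41 kg/h.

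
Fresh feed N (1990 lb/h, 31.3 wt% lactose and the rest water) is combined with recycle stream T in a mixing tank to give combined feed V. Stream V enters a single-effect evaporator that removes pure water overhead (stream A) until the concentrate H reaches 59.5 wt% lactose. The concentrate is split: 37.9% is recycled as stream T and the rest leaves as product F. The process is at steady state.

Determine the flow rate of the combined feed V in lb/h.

Overall lactose balance (none leaves overhead): lactose in fresh feed = lactose in product, i.e. 1990×0.313 = (1−0.379)·H·0.595.
H = 622.87/(0.595×0.621) = 1685.7 lb/h.
Recycle T = 0.379×1685.7 = 638.89 lb/h.
Combined feed V = 1990 + 638.89 = 2628.9 lb/h.

2629 lb/h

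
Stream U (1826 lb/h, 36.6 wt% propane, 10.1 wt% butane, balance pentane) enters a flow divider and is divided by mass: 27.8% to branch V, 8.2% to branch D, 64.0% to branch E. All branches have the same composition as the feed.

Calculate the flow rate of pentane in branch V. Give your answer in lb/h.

Branch V total = 0.278×1826 = 507.63 lb/h.
pentane in V = 0.533×507.63 = 270.57 lb/h.

270.6 lb/h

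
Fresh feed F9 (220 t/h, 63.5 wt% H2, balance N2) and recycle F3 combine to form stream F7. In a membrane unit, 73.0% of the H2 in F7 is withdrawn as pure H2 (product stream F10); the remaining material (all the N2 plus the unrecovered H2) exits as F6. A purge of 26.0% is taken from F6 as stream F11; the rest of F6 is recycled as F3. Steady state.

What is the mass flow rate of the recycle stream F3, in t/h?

N2 enters only via F9 and leaves only via the purge: 220×0.365 = 0.260×(N2 in F6), and the membrane unit passes all N2, so N2 in F7 = N2 in F6 = 308.85 t/h.
H2 in F7: m_A = 220×0.635 + (1−0.260)·(1−0.730)·m_A, so m_A = 139.7/0.8002 = 174.58 t/h.
F6 = (1−0.730)×174.58 + 308.85 = 355.98 t/h.
Recycle F3 = (1−0.260)×355.98 = 263.43 t/h.

263.4 t/h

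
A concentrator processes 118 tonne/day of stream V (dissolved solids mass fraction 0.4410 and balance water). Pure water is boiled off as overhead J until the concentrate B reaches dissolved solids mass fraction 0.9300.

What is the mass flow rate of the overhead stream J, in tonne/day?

dissolved solids is conserved: 118×0.441 = 52.038 tonne/day all reports to the concentrate.
Concentrate = 52.038/(target fraction) = 55.955 tonne/day.
Overhead = 118 − 55.955 = 62.045 tonne/day.

62.05 tonne/day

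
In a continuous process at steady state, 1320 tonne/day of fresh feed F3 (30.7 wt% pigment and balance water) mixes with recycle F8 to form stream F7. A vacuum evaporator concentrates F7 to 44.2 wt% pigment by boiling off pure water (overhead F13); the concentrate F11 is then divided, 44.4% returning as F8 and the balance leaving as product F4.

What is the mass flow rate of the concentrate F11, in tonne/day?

Overall pigment balance (none leaves overhead): pigment in fresh feed = pigment in product, i.e. 1320×0.307 = (1−0.444)·F11·0.442.
F11 = 405.24/(0.442×0.556) = 1649 tonne/day.

1649 tonne/day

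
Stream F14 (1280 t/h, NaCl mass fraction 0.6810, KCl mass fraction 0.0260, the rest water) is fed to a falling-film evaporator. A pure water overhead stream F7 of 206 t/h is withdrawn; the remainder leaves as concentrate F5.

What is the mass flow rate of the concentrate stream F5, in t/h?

Concentrate = 1280 − 206 = 1074 t/h.

1074 t/h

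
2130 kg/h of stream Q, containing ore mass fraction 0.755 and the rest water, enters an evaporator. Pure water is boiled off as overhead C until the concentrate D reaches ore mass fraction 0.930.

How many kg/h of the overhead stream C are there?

400.8 kg/h

ore is conserved: 2130×0.755 = 1608.2 kg/h all reports to the concentrate.
Concentrate = 1608.2/(target fraction) = 1729.2 kg/h.
Overhead = 2130 − 1729.2 = 400.81 kg/h.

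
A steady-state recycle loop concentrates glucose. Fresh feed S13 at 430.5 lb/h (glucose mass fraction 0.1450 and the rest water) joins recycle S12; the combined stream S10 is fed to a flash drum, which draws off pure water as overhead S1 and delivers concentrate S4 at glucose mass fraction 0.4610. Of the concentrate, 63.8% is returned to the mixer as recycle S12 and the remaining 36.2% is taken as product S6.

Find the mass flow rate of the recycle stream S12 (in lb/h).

238.6 lb/h

Overall glucose balance (none leaves overhead): glucose in fresh feed = glucose in product, i.e. 430.5×0.145 = (1−0.638)·S4·0.461.
S4 = 62.422/(0.461×0.362) = 374.05 lb/h.
Recycle S12 = 0.638×374.05 = 238.65 lb/h.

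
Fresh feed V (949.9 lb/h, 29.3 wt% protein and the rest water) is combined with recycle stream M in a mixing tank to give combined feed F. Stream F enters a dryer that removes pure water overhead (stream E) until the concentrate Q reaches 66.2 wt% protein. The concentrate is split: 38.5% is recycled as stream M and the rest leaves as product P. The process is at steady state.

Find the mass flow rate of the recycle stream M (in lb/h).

263.2 lb/h

Overall protein balance (none leaves overhead): protein in fresh feed = protein in product, i.e. 949.9×0.293 = (1−0.385)·Q·0.662.
Q = 278.32/(0.662×0.615) = 683.62 lb/h.
Recycle M = 0.385×683.62 = 263.19 lb/h.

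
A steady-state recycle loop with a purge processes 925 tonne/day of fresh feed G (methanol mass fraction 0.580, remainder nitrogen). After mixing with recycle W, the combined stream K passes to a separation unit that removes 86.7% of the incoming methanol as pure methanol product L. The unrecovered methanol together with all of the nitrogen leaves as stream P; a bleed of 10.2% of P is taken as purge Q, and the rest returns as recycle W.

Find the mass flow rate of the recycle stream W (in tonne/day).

3493 tonne/day

nitrogen enters only via G and leaves only via the purge: 925×0.420 = 0.102×(nitrogen in P), and the separation unit passes all nitrogen, so nitrogen in K = nitrogen in P = 3808.8 tonne/day.
methanol in K: m_A = 925×0.580 + (1−0.102)·(1−0.867)·m_A, so m_A = 536.5/0.8806 = 609.27 tonne/day.
P = (1−0.867)×609.27 + 3808.8 = 3889.9 tonne/day.
Recycle W = (1−0.102)×3889.9 = 3493.1 tonne/day.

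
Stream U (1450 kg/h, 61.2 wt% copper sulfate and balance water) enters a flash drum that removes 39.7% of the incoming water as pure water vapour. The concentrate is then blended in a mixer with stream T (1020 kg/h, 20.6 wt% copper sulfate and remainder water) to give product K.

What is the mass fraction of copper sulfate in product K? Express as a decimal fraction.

Vapour removed = 0.397×0.388×1450 = 223.35 kg/h; concentrate = 1226.6 kg/h.
copper sulfate reaching the mixer = 887.4 (from concentrate) + 1020×0.206 = 1097.5 kg/h.
Product flow = 1226.6 + 1020 = 2246.6 kg/h; copper sulfate fraction = 0.489.

0.489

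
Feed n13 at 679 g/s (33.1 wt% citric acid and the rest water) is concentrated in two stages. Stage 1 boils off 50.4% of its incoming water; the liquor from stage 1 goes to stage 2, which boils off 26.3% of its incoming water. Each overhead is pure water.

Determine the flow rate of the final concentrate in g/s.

390.8 g/s

water in feed = 679×0.669 = 454.25 g/s.
After stage 1: water left = (1−0.504)×454.25 = 225.31; stream total = 450.06 g/s.
After stage 2: water left = (1−0.263)×225.31 = 166.05; final concentrate = 390.8 g/s.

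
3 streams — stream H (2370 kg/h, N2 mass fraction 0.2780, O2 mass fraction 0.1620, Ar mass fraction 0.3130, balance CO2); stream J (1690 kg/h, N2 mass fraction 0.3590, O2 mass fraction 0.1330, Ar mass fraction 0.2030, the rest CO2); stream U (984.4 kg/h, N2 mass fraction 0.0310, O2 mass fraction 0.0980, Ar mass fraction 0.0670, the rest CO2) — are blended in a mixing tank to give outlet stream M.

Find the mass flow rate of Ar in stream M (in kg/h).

Ar out = Ar in = 2370×0.313 + 1690×0.203 + 984.4×0.067 = 1150.8 kg/h.

1151 kg/h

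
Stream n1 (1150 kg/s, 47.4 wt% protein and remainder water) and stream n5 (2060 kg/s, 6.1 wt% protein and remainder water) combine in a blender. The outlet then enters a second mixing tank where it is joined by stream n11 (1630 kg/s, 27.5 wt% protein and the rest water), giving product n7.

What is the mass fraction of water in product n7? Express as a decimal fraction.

Overall, product flow = 4840 kg/s.
water in = 1150×0.526 + 2060×0.939 + 1630×0.725 = 3721 kg/s.
water fraction in n7 = 0.769.

0.769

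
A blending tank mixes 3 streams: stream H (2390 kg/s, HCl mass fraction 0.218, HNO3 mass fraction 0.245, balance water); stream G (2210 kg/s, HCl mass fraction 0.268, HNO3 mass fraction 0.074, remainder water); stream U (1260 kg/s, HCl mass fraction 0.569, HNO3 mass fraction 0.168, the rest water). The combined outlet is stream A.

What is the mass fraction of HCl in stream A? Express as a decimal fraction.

Total flow out = 2390 + 2210 + 1260 = 5860 kg/s.
HCl in = 2390×0.218 + 2210×0.268 + 1260×0.569 = 1830.2 kg/s.
HCl mass fraction in A = 1830.2/5860 = 0.312.

0.312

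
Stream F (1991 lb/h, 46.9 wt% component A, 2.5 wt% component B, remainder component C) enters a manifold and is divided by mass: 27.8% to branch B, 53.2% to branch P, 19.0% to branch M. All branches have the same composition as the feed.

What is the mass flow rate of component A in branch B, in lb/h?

Branch B total = 0.278×1991 = 553.5 lb/h.
component A in B = 0.469×553.5 = 259.59 lb/h.

259.6 lb/h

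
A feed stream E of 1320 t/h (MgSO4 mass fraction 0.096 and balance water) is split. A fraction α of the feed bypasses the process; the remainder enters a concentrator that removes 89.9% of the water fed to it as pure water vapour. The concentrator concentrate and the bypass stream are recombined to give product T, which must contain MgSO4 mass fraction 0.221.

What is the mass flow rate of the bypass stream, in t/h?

401.3 t/h

All 1320×0.096 = 126.72 t/h of MgSO4 reaches T, so T = 126.72/0.221 = 573.39 t/h and vapour = 746.61 t/h.
The evaporator receives (1−α)·1320 of feed at 0.904 water and removes 0.899 of that water:
0.899×0.904×(1−α)×1320 = 746.61
(1−α) = 746.61/1072.8 = 0.6960;  α = 0.3040.
Bypass flow = 0.3040×1320 = 401.32 t/h.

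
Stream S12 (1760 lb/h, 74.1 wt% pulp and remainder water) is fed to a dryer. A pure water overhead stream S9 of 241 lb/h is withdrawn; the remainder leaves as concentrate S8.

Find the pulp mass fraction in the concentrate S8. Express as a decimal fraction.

0.859

pulp is not removed: 1760×0.741 = 1304.2 lb/h of pulp enters S8.
Concentrate = 1760 − 241 = 1519 lb/h.
Mass fraction = 1304.2/1519 = 0.859.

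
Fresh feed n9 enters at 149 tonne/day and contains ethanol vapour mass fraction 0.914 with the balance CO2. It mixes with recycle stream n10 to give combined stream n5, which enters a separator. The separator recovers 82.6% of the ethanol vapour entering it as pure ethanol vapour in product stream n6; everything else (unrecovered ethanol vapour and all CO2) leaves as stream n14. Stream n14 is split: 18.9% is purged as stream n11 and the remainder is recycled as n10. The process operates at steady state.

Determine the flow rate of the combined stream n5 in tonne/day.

226.4 tonne/day

CO2 enters only via n9 and leaves only via the purge: 149×0.086 = 0.189×(CO2 in n14), and the separator passes all CO2, so CO2 in n5 = CO2 in n14 = 67.799 tonne/day.
ethanol vapour in n5: m_A = 149×0.914 + (1−0.189)·(1−0.826)·m_A, so m_A = 136.19/0.8589 = 158.56 tonne/day.
n5 = 158.56 + 67.799 = 226.36 tonne/day.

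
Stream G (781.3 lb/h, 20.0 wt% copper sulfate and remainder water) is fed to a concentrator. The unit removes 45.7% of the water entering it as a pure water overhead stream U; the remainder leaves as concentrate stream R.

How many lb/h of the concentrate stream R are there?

495.7 lb/h

water entering = 781.3×0.800 = 625.04 lb/h; overhead removed = 0.457×625.04 = 285.64 lb/h.
Concentrate = 781.3 − 285.64 = 495.66 lb/h.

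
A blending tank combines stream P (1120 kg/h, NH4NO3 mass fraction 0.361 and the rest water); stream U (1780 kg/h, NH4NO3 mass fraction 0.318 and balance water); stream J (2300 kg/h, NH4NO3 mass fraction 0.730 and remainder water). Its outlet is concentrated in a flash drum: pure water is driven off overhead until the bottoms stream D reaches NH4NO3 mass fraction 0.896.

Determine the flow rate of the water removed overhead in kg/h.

2243 kg/h

NH4NO3 entering = 1120×0.361 + 1780×0.318 + 2300×0.730 = 2649.4 kg/h.
All NH4NO3 reports to D, so D = 2649.4/0.896 = 2956.9 kg/h.
Total feed = 5200 kg/h; overhead = 5200 − 2956.9 = 2243.1 kg/h.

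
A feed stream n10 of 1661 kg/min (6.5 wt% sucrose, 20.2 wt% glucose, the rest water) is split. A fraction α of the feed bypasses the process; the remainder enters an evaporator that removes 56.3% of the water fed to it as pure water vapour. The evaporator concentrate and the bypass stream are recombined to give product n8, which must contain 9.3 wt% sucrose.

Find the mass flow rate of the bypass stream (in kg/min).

449.2 kg/min

All 1661×0.065 = 107.97 kg/min of sucrose reaches n8, so n8 = 107.97/0.093 = 1160.9 kg/min and vapour = 500.09 kg/min.
The evaporator receives (1−α)·1661 of feed at 0.733 water and removes 0.563 of that water:
0.563×0.733×(1−α)×1661 = 500.09
(1−α) = 500.09/685.46 = 0.7296;  α = 0.2704.
Bypass flow = 0.2704×1661 = 449.2 kg/min.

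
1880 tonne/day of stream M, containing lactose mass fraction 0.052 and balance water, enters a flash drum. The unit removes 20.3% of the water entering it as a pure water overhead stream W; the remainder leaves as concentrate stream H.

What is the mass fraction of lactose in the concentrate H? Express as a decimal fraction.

0.064

lactose is not removed: 1880×0.052 = 97.76 tonne/day of lactose enters H.
water entering = 1880×0.948 = 1782.2 tonne/day; overhead removed = 0.203×1782.2 = 361.79 tonne/day.
Concentrate = 1880 − 361.79 = 1518.2 tonne/day.
Mass fraction = 97.76/1518.2 = 0.064.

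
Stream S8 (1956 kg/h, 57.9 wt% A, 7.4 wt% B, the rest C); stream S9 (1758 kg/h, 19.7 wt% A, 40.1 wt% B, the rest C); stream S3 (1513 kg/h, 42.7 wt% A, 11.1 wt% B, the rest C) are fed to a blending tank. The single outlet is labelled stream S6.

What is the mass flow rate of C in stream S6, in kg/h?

C out = C in = 1956×0.347 + 1758×0.402 + 1513×0.462 = 2084.5 kg/h.

2084 kg/h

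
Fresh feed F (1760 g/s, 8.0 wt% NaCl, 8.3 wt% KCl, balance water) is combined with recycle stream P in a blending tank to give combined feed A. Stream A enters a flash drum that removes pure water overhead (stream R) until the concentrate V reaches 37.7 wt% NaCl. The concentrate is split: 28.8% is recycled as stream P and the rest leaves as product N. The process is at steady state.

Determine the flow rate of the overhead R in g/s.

1387 g/s

Overall NaCl balance (none leaves overhead): NaCl in fresh feed = NaCl in product, i.e. 1760×0.080 = (1−0.288)·V·0.377.
V = 140.8/(0.377×0.712) = 524.54 g/s.
Recycle P = 0.288×524.54 = 151.07 g/s.
Combined feed A = 1760 + 151.07 = 1911.1 g/s.
Overhead R = A − V = 1911.1 − 524.54 = 1386.5 g/s.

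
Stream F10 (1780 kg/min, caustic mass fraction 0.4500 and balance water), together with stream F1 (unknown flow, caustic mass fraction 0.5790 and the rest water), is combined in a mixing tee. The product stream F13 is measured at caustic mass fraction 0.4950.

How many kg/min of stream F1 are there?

953.6 kg/min

Let F1 be the unknown flow. Total out = 1780 + F1.
caustic balance: 801 + 0.579·F1 = 0.495·(1780 + F1)
(0.579 − 0.495)·F1 = 0.495×1780 − 801 = 80.1
F1 = 80.1 / 0.084 = 953.57 kg/min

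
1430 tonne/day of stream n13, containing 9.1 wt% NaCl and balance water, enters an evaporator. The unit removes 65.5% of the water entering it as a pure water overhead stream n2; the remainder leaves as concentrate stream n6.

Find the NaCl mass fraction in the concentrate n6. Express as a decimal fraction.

NaCl is not removed: 1430×0.091 = 130.13 tonne/day of NaCl enters n6.
water entering = 1430×0.909 = 1299.9 tonne/day; overhead removed = 0.655×1299.9 = 851.41 tonne/day.
Concentrate = 1430 − 851.41 = 578.59 tonne/day.
Mass fraction = 130.13/578.59 = 0.225.

0.225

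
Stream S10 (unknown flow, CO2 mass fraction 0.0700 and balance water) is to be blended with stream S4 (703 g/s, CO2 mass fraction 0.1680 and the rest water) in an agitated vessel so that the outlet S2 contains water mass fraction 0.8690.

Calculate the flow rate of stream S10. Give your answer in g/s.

Let S10 be the unknown flow. Total out = 703 + S10.
water balance: 584.9 + 0.930·S10 = 0.869·(703 + S10)
(0.930 − 0.869)·S10 = 0.869×703 − 584.9 = 26.011
S10 = 26.011 / 0.061 = 426.41 g/s

426.4 g/s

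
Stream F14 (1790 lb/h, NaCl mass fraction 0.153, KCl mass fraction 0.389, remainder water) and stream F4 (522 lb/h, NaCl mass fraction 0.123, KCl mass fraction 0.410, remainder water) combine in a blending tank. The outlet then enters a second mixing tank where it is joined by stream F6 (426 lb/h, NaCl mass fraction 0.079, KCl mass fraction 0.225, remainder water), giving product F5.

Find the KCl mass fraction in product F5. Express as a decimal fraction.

0.367

Overall, product flow = 2738 lb/h.
KCl in = 1790×0.389 + 522×0.410 + 426×0.225 = 1006.2 lb/h.
KCl fraction in F5 = 0.367.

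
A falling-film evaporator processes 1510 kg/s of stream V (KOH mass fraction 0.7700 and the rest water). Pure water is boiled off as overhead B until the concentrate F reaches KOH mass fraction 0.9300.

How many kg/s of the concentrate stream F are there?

1250 kg/s

KOH is conserved: 1510×0.770 = 1162.7 kg/s all reports to the concentrate.
Concentrate = 1162.7/(target fraction) = 1250.2 kg/s.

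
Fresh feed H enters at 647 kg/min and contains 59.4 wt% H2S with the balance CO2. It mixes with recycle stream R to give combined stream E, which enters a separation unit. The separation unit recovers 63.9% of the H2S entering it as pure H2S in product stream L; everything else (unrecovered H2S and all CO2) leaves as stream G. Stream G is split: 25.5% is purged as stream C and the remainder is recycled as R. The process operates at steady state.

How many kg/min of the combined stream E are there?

1556 kg/min

CO2 enters only via H and leaves only via the purge: 647×0.406 = 0.255×(CO2 in G), and the separation unit passes all CO2, so CO2 in E = CO2 in G = 1030.1 kg/min.
H2S in E: m_A = 647×0.594 + (1−0.255)·(1−0.639)·m_A, so m_A = 384.32/0.7311 = 525.7 kg/min.
E = 525.7 + 1030.1 = 1555.8 kg/min.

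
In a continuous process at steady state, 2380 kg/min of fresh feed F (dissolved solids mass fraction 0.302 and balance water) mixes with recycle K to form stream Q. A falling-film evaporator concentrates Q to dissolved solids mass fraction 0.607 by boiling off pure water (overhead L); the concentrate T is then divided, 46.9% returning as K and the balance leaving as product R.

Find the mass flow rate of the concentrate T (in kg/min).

Overall dissolved solids balance (none leaves overhead): dissolved solids in fresh feed = dissolved solids in product, i.e. 2380×0.302 = (1−0.469)·T·0.607.
T = 718.76/(0.607×0.531) = 2230 kg/min.

2230 kg/min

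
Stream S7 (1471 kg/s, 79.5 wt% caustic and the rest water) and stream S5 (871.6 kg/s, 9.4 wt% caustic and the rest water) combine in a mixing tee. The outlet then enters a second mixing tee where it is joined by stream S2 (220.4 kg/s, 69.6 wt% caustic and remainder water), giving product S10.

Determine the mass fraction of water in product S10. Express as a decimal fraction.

0.4519

Overall, product flow = 2563 kg/s.
water in = 1471×0.205 + 871.6×0.906 + 220.4×0.304 = 1158.2 kg/s.
water fraction in S10 = 0.4519.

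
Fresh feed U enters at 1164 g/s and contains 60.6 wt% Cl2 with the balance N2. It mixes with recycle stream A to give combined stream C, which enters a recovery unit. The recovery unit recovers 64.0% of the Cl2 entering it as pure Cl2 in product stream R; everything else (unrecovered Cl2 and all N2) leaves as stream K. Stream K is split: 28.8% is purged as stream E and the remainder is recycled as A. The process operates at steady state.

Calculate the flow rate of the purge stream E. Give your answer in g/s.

N2 enters only via U and leaves only via the purge: 1164×0.394 = 0.288×(N2 in K), and the recovery unit passes all N2, so N2 in C = N2 in K = 1592.4 g/s.
Cl2 in C: m_A = 1164×0.606 + (1−0.288)·(1−0.640)·m_A, so m_A = 705.38/0.7437 = 948.5 g/s.
K = (1−0.640)×948.5 + 1592.4 = 1933.9 g/s.
Purge E = 0.288×1933.9 = 556.96 g/s.

557 g/s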